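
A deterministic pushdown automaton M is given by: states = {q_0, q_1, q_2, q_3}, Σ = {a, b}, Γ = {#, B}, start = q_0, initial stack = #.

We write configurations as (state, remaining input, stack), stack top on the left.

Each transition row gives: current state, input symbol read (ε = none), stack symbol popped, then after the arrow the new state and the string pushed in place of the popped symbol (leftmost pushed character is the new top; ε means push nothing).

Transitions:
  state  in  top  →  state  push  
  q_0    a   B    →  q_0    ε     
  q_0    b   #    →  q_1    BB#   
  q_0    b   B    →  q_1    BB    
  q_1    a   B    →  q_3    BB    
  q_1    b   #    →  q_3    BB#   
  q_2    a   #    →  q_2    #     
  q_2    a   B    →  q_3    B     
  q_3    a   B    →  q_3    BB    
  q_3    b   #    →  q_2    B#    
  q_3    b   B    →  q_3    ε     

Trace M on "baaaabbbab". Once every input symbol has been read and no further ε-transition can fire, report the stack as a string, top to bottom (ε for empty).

(q_0, baaaabbbab, #) ⊢ (q_1, aaaabbbab, BB#) ⊢ (q_3, aaabbbab, BBB#) ⊢ (q_3, aabbbab, BBBB#) ⊢ (q_3, abbbab, BBBBB#) ⊢ (q_3, bbbab, BBBBBB#) ⊢ (q_3, bbab, BBBBB#) ⊢ (q_3, bab, BBBB#) ⊢ (q_3, ab, BBB#) ⊢ (q_3, b, BBBB#) ⊢ (q_3, ε, BBB#)
All input consumed in state q_3 with stack BBB#.

BBB#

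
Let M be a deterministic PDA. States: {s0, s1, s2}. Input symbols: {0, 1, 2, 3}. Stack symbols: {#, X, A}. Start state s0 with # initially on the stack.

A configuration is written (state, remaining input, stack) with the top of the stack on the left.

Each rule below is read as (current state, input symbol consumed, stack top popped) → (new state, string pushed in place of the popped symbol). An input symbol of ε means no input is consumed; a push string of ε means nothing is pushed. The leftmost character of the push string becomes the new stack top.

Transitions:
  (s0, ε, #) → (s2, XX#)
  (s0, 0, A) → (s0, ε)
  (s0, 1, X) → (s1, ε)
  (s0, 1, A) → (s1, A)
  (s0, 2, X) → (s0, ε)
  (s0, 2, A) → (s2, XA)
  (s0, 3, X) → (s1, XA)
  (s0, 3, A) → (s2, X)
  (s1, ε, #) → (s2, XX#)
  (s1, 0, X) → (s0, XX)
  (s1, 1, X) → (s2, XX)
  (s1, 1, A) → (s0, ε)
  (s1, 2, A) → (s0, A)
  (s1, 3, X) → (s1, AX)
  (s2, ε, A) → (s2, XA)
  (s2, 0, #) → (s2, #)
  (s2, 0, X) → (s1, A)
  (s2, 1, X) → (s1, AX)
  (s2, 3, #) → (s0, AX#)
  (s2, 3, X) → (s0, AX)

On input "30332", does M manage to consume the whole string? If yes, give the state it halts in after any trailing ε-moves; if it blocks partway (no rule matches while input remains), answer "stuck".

s0

(s0, 30332, #)
  ε-move, top #: go to s2, push XX# → (s2, 30332, XX#)
  read 3, top X: go to s0, push AX → (s0, 0332, AXX#)
  read 0, top A: go to s0, push ε → (s0, 332, XX#)
  read 3, top X: go to s1, push XA → (s1, 32, XAX#)
  read 3, top X: go to s1, push AX → (s1, 2, AXAX#)
  read 2, top A: go to s0, push A → (s0, ε, AXAX#)
All input consumed; M is in state s0.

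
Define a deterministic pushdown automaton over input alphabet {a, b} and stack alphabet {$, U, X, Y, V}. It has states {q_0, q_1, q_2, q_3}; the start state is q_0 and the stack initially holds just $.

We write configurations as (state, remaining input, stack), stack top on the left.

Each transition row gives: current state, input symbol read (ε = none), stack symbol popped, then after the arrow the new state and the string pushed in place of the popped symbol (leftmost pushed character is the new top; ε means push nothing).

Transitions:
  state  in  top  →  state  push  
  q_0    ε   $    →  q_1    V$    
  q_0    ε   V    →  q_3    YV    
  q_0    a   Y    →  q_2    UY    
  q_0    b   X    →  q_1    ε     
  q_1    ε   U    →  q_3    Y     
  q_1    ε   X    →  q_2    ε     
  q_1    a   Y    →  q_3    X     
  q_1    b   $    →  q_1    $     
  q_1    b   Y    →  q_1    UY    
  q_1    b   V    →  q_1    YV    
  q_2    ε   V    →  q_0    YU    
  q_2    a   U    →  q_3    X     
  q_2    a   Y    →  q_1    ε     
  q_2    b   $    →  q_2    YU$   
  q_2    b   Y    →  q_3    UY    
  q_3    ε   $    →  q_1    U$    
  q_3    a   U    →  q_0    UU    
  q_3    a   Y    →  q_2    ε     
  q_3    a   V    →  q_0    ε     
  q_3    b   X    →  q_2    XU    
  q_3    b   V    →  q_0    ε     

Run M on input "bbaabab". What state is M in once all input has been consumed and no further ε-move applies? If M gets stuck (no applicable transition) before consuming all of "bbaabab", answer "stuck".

(q_0, bbaabab, $)
  ε-move, top $: go to q_1, push V$ → (q_1, bbaabab, V$)
  read b, top V: go to q_1, push YV → (q_1, baabab, YV$)
  read b, top Y: go to q_1, push UY → (q_1, aabab, UYV$)
  ε-move, top U: go to q_3, push Y → (q_3, aabab, YYV$)
  read a, top Y: go to q_2, push ε → (q_2, abab, YV$)
  read a, top Y: go to q_1, push ε → (q_1, bab, V$)
  read b, top V: go to q_1, push YV → (q_1, ab, YV$)
  read a, top Y: go to q_3, push X → (q_3, b, XV$)
  read b, top X: go to q_2, push XU → (q_2, ε, XUV$)
All input consumed; M is in state q_2.

q_2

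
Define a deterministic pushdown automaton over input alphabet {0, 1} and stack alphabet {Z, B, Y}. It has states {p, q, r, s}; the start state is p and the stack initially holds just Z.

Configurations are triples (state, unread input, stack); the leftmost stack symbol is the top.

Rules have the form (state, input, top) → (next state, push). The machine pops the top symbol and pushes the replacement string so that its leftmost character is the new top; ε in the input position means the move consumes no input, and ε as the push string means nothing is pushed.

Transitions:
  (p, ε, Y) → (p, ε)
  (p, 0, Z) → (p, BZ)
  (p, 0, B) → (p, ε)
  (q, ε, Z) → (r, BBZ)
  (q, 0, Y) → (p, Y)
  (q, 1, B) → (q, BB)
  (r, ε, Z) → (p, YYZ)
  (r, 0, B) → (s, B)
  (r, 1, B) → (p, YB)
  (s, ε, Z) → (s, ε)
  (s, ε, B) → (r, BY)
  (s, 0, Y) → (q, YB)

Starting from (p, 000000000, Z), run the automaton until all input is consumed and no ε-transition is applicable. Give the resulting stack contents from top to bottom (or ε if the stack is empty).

BZ

(p, 000000000, Z) ⊢ (p, 00000000, BZ) ⊢ (p, 0000000, Z) ⊢ (p, 000000, BZ) ⊢ (p, 00000, Z) ⊢ (p, 0000, BZ) ⊢ (p, 000, Z) ⊢ (p, 00, BZ) ⊢ (p, 0, Z) ⊢ (p, ε, BZ)
All input consumed in state p with stack BZ.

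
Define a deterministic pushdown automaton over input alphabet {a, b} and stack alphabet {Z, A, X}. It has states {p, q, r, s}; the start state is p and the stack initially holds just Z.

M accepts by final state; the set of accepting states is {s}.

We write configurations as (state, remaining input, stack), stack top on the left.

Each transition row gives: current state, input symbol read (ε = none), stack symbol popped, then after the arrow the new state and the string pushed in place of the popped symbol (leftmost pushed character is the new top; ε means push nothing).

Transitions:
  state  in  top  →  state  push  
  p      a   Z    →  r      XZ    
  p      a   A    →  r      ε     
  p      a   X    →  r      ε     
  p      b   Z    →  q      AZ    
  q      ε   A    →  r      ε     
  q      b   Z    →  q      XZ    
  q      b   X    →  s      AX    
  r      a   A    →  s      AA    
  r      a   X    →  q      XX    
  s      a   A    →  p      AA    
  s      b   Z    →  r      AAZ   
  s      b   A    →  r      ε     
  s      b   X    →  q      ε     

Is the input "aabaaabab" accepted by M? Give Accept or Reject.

Reject

(p, aabaaabab, Z) ⊢ (r, abaaabab, XZ) ⊢ (q, baaabab, XXZ) ⊢ (s, aaabab, AXXZ) ⊢ (p, aabab, AAXXZ) ⊢ (r, abab, AXXZ) ⊢ (s, bab, AAXXZ) ⊢ (r, ab, AXXZ) ⊢ (s, b, AAXXZ) ⊢ (r, ε, AXXZ)
All input consumed; state r ∉ F and no further ε-move applies.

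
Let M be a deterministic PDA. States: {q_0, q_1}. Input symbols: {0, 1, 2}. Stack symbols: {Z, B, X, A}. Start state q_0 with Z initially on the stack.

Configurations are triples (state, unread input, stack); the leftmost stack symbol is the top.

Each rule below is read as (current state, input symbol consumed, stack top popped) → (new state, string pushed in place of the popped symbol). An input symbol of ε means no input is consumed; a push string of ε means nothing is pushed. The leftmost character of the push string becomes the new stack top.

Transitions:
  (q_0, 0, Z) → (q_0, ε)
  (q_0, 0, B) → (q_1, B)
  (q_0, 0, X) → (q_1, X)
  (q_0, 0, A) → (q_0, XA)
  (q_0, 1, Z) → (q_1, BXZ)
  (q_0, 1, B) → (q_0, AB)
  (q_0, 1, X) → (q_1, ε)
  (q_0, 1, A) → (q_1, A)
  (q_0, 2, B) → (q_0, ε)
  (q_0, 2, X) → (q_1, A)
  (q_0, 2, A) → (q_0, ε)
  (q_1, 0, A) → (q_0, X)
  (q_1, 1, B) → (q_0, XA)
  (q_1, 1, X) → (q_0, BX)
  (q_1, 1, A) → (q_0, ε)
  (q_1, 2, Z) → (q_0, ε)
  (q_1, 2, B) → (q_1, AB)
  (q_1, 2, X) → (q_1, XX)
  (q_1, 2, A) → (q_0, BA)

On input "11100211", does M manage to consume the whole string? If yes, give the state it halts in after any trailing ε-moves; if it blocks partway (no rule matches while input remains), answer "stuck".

q_0

(q_0, 11100211, Z)
  read 1, top Z: go to q_1, push BXZ → (q_1, 1100211, BXZ)
  read 1, top B: go to q_0, push XA → (q_0, 100211, XAXZ)
  read 1, top X: go to q_1, push ε → (q_1, 00211, AXZ)
  read 0, top A: go to q_0, push X → (q_0, 0211, XXZ)
  read 0, top X: go to q_1, push X → (q_1, 211, XXZ)
  read 2, top X: go to q_1, push XX → (q_1, 11, XXXZ)
  read 1, top X: go to q_0, push BX → (q_0, 1, BXXXZ)
  read 1, top B: go to q_0, push AB → (q_0, ε, ABXXXZ)
All input consumed; M is in state q_0.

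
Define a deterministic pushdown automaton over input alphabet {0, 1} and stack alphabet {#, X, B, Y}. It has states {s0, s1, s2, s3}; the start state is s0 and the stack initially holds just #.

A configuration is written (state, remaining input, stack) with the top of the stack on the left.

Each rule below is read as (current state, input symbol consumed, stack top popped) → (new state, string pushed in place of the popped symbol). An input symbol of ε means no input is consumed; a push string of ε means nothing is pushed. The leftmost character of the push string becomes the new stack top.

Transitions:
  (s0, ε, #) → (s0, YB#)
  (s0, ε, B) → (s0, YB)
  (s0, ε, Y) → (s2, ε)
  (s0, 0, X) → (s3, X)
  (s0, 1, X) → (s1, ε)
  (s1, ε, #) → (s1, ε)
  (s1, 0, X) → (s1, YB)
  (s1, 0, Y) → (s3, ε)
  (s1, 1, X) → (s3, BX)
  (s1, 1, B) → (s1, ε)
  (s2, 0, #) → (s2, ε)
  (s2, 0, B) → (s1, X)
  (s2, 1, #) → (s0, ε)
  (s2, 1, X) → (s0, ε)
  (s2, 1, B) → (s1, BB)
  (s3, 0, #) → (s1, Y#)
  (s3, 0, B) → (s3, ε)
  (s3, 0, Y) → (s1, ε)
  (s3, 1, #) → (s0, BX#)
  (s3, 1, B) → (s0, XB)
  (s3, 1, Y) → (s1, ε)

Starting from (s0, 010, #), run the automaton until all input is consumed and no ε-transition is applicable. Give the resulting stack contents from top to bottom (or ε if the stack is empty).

X#

(s0, 010, #)
  ε-move, top #: go to s0, push YB# → (s0, 010, YB#)
  ε-move, top Y: go to s2, push ε → (s2, 010, B#)
  read 0, top B: go to s1, push X → (s1, 10, X#)
  read 1, top X: go to s3, push BX → (s3, 0, BX#)
  read 0, top B: go to s3, push ε → (s3, ε, X#)
All input consumed in state s3 with stack X#.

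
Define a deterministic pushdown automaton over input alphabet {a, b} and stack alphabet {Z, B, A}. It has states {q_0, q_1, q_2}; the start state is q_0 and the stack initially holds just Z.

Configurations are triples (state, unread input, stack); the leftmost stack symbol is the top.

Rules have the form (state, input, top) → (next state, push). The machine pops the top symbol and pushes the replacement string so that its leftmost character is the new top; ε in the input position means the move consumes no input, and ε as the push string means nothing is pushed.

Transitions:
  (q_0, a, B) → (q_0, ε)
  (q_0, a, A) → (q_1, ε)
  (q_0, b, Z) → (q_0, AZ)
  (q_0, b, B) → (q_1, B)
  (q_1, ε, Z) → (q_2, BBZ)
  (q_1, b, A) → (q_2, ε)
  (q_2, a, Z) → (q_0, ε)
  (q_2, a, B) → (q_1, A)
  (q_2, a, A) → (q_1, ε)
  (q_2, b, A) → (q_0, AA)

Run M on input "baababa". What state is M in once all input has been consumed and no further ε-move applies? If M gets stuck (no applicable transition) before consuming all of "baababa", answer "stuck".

(q_0, baababa, Z) ⊢ (q_0, aababa, AZ) ⊢ (q_1, ababa, Z) ⊢ (q_2, ababa, BBZ) ⊢ (q_1, baba, ABZ) ⊢ (q_2, aba, BZ) ⊢ (q_1, ba, AZ) ⊢ (q_2, a, Z) ⊢ (q_0, ε, ε)
All input consumed; M is in state q_0.

q_0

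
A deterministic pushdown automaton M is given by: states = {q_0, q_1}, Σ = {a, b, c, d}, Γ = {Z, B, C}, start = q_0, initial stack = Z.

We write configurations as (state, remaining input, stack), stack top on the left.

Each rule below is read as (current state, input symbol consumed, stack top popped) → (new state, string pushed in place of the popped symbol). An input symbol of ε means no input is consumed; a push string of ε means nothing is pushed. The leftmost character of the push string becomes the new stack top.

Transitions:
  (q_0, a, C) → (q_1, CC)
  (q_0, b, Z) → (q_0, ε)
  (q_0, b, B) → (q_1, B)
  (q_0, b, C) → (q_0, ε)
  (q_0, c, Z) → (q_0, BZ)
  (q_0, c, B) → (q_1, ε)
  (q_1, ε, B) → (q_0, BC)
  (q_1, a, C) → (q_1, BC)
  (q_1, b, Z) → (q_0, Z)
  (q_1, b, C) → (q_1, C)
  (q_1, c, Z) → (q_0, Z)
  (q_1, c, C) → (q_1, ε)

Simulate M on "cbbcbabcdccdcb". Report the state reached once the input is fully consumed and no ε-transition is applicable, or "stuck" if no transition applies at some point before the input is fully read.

stuck

(q_0, cbbcbabcdccdcb, Z)
  read c, top Z: go to q_0, push BZ → (q_0, bbcbabcdccdcb, BZ)
  read b, top B: go to q_1, push B → (q_1, bcbabcdccdcb, BZ)
  ε-move, top B: go to q_0, push BC → (q_0, bcbabcdccdcb, BCZ)
  read b, top B: go to q_1, push B → (q_1, cbabcdccdcb, BCZ)
  ε-move, top B: go to q_0, push BC → (q_0, cbabcdccdcb, BCCZ)
  read c, top B: go to q_1, push ε → (q_1, babcdccdcb, CCZ)
  read b, top C: go to q_1, push C → (q_1, abcdccdcb, CCZ)
  read a, top C: go to q_1, push BC → (q_1, bcdccdcb, BCCZ)
  ε-move, top B: go to q_0, push BC → (q_0, bcdccdcb, BCCCZ)
  read b, top B: go to q_1, push B → (q_1, cdccdcb, BCCCZ)
  ε-move, top B: go to q_0, push BC → (q_0, cdccdcb, BCCCCZ)
  read c, top B: go to q_1, push ε → (q_1, dccdcb, CCCCZ)
No transition for (q_1, d, top C); M blocks with input dccdcb remaining.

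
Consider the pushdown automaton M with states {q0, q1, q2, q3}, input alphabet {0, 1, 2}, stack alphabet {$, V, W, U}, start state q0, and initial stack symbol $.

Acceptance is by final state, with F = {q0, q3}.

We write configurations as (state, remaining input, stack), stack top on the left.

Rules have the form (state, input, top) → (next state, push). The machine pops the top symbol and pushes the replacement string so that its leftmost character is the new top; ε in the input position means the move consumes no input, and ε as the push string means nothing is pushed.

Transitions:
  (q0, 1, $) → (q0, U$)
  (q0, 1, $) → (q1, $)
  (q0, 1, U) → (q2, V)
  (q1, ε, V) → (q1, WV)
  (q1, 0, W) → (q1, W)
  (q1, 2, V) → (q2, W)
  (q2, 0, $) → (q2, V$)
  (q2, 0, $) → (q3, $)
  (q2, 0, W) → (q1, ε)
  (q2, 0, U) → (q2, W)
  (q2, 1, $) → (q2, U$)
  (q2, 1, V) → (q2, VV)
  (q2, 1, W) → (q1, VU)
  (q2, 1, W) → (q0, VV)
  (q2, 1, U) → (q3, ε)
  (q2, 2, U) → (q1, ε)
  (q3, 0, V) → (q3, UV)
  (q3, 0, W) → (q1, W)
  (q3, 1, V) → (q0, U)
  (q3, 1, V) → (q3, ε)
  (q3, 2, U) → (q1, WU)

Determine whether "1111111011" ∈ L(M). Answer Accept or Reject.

No computation consumes all input and reaches a final state.

Reject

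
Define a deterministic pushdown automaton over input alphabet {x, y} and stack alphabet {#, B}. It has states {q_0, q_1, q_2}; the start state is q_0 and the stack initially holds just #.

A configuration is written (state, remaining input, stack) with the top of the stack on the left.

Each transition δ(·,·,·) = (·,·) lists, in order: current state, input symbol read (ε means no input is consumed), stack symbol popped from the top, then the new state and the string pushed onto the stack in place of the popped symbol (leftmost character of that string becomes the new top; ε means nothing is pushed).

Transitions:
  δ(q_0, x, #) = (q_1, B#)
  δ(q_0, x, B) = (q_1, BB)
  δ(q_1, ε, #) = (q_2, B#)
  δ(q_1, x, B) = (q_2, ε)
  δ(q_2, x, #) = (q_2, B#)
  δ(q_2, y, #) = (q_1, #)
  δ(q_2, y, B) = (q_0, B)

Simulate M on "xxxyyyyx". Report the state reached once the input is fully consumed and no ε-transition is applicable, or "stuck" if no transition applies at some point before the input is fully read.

(q_0, xxxyyyyx, #)
  read x, top #: go to q_1, push B# → (q_1, xxyyyyx, B#)
  read x, top B: go to q_2, push ε → (q_2, xyyyyx, #)
  read x, top #: go to q_2, push B# → (q_2, yyyyx, B#)
  read y, top B: go to q_0, push B → (q_0, yyyx, B#)
No transition for (q_0, y, top B); M blocks with input yyyx remaining.

stuck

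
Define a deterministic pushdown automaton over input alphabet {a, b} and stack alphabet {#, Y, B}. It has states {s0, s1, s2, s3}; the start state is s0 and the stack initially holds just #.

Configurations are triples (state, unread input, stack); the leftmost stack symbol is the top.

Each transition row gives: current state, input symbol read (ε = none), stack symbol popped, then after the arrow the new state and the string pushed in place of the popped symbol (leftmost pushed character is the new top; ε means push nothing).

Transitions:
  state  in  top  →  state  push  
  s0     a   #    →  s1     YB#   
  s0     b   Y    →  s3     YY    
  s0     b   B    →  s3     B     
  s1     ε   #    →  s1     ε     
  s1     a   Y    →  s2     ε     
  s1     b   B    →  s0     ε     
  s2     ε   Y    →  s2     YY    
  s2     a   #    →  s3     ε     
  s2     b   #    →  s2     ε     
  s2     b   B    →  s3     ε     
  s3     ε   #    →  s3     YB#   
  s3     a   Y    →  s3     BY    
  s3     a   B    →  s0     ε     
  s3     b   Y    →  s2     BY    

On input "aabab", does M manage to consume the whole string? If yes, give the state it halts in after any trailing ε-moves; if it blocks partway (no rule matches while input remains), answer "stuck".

(s0, aabab, #)
  read a, top #: go to s1, push YB# → (s1, abab, YB#)
  read a, top Y: go to s2, push ε → (s2, bab, B#)
  read b, top B: go to s3, push ε → (s3, ab, #)
  ε-move, top #: go to s3, push YB# → (s3, ab, YB#)
  read a, top Y: go to s3, push BY → (s3, b, BYB#)
No transition for (s3, b, top B); M blocks with input b remaining.

stuck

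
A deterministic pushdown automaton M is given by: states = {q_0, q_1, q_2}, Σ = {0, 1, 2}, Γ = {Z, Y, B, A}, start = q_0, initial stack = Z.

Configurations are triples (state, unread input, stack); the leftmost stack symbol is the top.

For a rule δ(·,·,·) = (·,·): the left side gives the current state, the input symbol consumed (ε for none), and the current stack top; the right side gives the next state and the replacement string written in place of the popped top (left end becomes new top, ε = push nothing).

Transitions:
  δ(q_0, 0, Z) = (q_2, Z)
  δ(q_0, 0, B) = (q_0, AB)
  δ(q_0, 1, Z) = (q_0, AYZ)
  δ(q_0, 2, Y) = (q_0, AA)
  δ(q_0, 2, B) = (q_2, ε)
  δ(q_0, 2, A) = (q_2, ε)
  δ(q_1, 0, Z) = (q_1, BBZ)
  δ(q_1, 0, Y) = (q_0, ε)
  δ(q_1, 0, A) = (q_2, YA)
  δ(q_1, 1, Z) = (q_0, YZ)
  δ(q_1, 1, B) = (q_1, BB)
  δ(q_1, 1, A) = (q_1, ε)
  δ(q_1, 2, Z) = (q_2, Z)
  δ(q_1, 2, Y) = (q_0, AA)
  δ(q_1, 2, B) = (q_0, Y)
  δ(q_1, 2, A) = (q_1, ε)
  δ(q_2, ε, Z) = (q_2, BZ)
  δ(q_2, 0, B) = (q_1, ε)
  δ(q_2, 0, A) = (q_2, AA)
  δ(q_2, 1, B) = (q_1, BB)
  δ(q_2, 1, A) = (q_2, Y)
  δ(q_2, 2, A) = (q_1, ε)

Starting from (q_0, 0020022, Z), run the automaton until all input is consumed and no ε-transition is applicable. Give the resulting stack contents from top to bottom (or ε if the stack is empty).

(q_0, 0020022, Z)
  read 0, top Z: go to q_2, push Z → (q_2, 020022, Z)
  ε-move, top Z: go to q_2, push BZ → (q_2, 020022, BZ)
  read 0, top B: go to q_1, push ε → (q_1, 20022, Z)
  read 2, top Z: go to q_2, push Z → (q_2, 0022, Z)
  ε-move, top Z: go to q_2, push BZ → (q_2, 0022, BZ)
  read 0, top B: go to q_1, push ε → (q_1, 022, Z)
  read 0, top Z: go to q_1, push BBZ → (q_1, 22, BBZ)
  read 2, top B: go to q_0, push Y → (q_0, 2, YBZ)
  read 2, top Y: go to q_0, push AA → (q_0, ε, AABZ)
All input consumed in state q_0 with stack AABZ.

AABZ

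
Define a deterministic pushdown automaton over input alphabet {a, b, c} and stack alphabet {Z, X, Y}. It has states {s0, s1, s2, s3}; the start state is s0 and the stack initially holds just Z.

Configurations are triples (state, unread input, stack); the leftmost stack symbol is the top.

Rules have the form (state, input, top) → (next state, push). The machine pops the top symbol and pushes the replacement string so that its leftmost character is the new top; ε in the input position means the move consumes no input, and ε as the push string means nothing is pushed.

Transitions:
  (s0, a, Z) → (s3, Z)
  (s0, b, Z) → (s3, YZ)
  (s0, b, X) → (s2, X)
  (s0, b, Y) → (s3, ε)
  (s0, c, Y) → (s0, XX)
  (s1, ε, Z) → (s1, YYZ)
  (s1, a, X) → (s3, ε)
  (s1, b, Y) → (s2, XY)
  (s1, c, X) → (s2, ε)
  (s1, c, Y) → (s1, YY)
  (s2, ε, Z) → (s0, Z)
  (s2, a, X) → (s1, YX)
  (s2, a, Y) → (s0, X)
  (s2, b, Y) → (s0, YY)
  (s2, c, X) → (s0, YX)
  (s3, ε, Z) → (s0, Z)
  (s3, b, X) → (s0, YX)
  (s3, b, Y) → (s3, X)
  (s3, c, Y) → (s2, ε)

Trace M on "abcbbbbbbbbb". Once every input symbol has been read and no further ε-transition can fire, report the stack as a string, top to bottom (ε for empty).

(s0, abcbbbbbbbbb, Z) ⊢ (s3, bcbbbbbbbbb, Z) ⊢ (s0, bcbbbbbbbbb, Z) ⊢ (s3, cbbbbbbbbb, YZ) ⊢ (s2, bbbbbbbbb, Z) ⊢ (s0, bbbbbbbbb, Z) ⊢ (s3, bbbbbbbb, YZ) ⊢ (s3, bbbbbbb, XZ) ⊢ (s0, bbbbbb, YXZ) ⊢ (s3, bbbbb, XZ) ⊢ (s0, bbbb, YXZ) ⊢ (s3, bbb, XZ) ⊢ (s0, bb, YXZ) ⊢ (s3, b, XZ) ⊢ (s0, ε, YXZ)
All input consumed in state s0 with stack YXZ.

YXZ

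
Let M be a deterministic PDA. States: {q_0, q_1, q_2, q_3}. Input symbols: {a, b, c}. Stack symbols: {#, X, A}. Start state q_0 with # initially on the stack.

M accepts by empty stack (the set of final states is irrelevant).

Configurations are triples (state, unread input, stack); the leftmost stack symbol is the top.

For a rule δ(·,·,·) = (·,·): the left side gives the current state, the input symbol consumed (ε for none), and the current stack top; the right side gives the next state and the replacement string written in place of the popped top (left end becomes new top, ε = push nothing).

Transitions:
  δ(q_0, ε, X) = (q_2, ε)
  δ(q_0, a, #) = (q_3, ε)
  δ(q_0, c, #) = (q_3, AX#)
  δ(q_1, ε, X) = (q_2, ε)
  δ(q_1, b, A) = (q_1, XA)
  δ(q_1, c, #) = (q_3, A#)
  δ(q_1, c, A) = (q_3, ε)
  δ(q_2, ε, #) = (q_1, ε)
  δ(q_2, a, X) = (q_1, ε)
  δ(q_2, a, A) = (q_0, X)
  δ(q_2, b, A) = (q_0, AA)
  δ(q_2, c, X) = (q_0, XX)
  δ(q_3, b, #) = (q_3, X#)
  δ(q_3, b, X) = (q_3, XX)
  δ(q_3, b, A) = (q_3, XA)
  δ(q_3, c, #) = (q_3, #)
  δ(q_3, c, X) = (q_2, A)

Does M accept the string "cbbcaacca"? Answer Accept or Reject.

(q_0, cbbcaacca, #)
  read c, top #: go to q_3, push AX# → (q_3, bbcaacca, AX#)
  read b, top A: go to q_3, push XA → (q_3, bcaacca, XAX#)
  read b, top X: go to q_3, push XX → (q_3, caacca, XXAX#)
  read c, top X: go to q_2, push A → (q_2, aacca, AXAX#)
  read a, top A: go to q_0, push X → (q_0, acca, XXAX#)
  ε-move, top X: go to q_2, push ε → (q_2, acca, XAX#)
  read a, top X: go to q_1, push ε → (q_1, cca, AX#)
  read c, top A: go to q_3, push ε → (q_3, ca, X#)
  read c, top X: go to q_2, push A → (q_2, a, A#)
  read a, top A: go to q_0, push X → (q_0, ε, X#)
  ε-move, top X: go to q_2, push ε → (q_2, ε, #)
  ε-move, top #: go to q_1, push ε → (q_1, ε, ε)
All input consumed and the stack is empty.

Accept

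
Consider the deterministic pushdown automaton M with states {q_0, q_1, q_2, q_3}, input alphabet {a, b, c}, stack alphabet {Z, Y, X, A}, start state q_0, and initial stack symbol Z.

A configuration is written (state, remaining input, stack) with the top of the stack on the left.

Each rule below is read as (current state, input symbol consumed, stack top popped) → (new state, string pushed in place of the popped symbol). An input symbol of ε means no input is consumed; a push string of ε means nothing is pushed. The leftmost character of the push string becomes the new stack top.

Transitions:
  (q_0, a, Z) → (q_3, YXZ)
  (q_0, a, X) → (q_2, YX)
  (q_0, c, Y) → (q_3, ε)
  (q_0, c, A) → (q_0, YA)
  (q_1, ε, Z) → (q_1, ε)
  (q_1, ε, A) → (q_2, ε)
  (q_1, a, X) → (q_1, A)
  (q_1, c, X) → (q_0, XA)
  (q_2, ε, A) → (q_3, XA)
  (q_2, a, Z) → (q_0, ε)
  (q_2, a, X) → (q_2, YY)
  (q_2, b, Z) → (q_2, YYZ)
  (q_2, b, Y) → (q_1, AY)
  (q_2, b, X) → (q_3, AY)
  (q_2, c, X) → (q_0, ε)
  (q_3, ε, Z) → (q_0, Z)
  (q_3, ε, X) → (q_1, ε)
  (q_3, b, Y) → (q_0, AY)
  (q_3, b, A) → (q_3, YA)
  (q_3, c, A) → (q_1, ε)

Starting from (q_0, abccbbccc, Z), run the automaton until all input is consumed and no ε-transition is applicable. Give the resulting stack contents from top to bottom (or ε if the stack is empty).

YAYXZ

(q_0, abccbbccc, Z)
  read a, top Z: go to q_3, push YXZ → (q_3, bccbbccc, YXZ)
  read b, top Y: go to q_0, push AY → (q_0, ccbbccc, AYXZ)
  read c, top A: go to q_0, push YA → (q_0, cbbccc, YAYXZ)
  read c, top Y: go to q_3, push ε → (q_3, bbccc, AYXZ)
  read b, top A: go to q_3, push YA → (q_3, bccc, YAYXZ)
  read b, top Y: go to q_0, push AY → (q_0, ccc, AYAYXZ)
  read c, top A: go to q_0, push YA → (q_0, cc, YAYAYXZ)
  read c, top Y: go to q_3, push ε → (q_3, c, AYAYXZ)
  read c, top A: go to q_1, push ε → (q_1, ε, YAYXZ)
All input consumed in state q_1 with stack YAYXZ.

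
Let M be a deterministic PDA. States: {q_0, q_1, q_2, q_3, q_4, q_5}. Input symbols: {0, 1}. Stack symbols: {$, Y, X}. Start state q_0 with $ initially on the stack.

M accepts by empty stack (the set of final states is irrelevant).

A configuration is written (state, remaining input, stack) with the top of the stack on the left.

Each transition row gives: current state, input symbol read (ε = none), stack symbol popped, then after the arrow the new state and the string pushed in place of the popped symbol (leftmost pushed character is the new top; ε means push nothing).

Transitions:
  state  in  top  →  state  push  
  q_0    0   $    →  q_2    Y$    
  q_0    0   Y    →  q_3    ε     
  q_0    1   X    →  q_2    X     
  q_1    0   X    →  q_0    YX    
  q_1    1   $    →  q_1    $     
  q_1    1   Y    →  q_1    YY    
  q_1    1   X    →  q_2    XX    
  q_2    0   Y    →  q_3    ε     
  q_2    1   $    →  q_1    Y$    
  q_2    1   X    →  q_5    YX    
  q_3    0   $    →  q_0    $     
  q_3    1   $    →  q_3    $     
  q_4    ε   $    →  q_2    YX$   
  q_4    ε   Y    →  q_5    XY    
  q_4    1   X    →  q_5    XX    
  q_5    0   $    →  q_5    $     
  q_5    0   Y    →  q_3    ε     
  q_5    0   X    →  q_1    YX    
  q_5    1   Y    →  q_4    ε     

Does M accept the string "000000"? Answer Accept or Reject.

Reject

(q_0, 000000, $)
  read 0, top $: go to q_2, push Y$ → (q_2, 00000, Y$)
  read 0, top Y: go to q_3, push ε → (q_3, 0000, $)
  read 0, top $: go to q_0, push $ → (q_0, 000, $)
  read 0, top $: go to q_2, push Y$ → (q_2, 00, Y$)
  read 0, top Y: go to q_3, push ε → (q_3, 0, $)
  read 0, top $: go to q_0, push $ → (q_0, ε, $)
All input consumed; stack is $, not empty, and no further ε-move applies.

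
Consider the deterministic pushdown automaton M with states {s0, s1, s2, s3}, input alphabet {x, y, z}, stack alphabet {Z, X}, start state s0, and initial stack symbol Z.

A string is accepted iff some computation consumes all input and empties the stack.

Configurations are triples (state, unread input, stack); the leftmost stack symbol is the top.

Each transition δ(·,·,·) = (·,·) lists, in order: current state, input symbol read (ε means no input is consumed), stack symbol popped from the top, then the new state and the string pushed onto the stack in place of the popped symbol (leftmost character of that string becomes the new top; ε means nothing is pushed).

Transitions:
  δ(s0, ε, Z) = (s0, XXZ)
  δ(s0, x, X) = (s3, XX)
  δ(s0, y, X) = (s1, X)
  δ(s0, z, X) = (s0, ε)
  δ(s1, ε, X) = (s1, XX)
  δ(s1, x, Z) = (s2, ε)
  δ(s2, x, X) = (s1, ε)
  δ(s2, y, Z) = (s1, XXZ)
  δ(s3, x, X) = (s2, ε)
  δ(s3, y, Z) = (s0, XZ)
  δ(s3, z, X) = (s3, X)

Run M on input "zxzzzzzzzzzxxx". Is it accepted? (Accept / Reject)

Accept

(s0, zxzzzzzzzzzxxx, Z)
  ε-move, top Z: go to s0, push XXZ → (s0, zxzzzzzzzzzxxx, XXZ)
  read z, top X: go to s0, push ε → (s0, xzzzzzzzzzxxx, XZ)
  read x, top X: go to s3, push XX → (s3, zzzzzzzzzxxx, XXZ)
  read z, top X: go to s3, push X → (s3, zzzzzzzzxxx, XXZ)
  read z, top X: go to s3, push X → (s3, zzzzzzzxxx, XXZ)
  read z, top X: go to s3, push X → (s3, zzzzzzxxx, XXZ)
  read z, top X: go to s3, push X → (s3, zzzzzxxx, XXZ)
  read z, top X: go to s3, push X → (s3, zzzzxxx, XXZ)
  read z, top X: go to s3, push X → (s3, zzzxxx, XXZ)
  read z, top X: go to s3, push X → (s3, zzxxx, XXZ)
  read z, top X: go to s3, push X → (s3, zxxx, XXZ)
  read z, top X: go to s3, push X → (s3, xxx, XXZ)
  read x, top X: go to s2, push ε → (s2, xx, XZ)
  read x, top X: go to s1, push ε → (s1, x, Z)
  read x, top Z: go to s2, push ε → (s2, ε, ε)
All input consumed and the stack is empty.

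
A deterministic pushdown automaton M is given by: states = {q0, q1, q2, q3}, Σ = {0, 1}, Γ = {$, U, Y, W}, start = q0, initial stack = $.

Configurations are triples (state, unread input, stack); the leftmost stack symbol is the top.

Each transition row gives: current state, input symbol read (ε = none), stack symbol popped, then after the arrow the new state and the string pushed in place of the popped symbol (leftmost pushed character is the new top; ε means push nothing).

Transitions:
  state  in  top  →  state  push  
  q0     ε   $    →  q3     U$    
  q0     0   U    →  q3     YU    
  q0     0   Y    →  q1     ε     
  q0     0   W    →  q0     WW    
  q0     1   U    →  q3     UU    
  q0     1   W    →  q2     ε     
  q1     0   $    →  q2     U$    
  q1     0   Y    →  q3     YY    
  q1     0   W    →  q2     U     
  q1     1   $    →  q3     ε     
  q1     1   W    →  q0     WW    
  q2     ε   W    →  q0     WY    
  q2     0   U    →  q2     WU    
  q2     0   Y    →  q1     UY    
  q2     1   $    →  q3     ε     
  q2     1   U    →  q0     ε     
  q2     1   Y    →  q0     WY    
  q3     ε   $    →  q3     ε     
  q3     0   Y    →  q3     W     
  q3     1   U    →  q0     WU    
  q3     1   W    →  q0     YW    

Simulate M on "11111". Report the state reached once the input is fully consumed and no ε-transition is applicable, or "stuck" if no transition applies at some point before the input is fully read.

(q0, 11111, $)
  ε-move, top $: go to q3, push U$ → (q3, 11111, U$)
  read 1, top U: go to q0, push WU → (q0, 1111, WU$)
  read 1, top W: go to q2, push ε → (q2, 111, U$)
  read 1, top U: go to q0, push ε → (q0, 11, $)
  ε-move, top $: go to q3, push U$ → (q3, 11, U$)
  read 1, top U: go to q0, push WU → (q0, 1, WU$)
  read 1, top W: go to q2, push ε → (q2, ε, U$)
All input consumed; M is in state q2.

q2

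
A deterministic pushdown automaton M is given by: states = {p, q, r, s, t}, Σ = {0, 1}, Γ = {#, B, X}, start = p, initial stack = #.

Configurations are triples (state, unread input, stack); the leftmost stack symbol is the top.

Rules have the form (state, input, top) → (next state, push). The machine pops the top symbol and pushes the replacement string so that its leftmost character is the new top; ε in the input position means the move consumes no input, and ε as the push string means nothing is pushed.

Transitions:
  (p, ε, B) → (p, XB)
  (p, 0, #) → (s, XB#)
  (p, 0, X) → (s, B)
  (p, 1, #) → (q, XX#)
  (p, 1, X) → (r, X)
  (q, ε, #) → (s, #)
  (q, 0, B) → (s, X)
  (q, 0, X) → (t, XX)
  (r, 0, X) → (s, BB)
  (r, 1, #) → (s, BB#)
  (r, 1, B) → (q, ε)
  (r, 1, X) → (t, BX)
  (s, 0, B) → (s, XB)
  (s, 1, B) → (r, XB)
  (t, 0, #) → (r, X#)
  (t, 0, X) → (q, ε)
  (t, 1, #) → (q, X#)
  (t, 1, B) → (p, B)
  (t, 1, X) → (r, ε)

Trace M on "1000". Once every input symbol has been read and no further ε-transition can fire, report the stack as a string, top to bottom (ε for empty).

(p, 1000, #) ⊢ (q, 000, XX#) ⊢ (t, 00, XXX#) ⊢ (q, 0, XX#) ⊢ (t, ε, XXX#)
All input consumed in state t with stack XXX#.

XXX#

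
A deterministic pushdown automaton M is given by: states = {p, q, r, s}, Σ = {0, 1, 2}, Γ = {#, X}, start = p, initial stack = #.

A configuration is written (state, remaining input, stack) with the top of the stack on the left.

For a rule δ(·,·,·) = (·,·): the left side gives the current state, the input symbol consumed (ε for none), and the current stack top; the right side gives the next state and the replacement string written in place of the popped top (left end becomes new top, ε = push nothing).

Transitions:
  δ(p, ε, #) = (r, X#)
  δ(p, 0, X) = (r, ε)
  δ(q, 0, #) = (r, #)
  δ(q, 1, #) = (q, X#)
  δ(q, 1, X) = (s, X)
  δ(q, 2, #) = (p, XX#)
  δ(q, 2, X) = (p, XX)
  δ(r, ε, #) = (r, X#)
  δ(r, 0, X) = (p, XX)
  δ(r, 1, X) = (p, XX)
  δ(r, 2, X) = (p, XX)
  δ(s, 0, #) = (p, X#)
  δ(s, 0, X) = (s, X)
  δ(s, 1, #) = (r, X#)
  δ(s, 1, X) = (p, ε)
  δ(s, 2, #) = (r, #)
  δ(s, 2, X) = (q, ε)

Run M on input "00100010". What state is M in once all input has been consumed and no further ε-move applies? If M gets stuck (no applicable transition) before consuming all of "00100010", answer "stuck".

(p, 00100010, #) ⊢ (r, 00100010, X#) ⊢ (p, 0100010, XX#) ⊢ (r, 100010, X#) ⊢ (p, 00010, XX#) ⊢ (r, 0010, X#) ⊢ (p, 010, XX#) ⊢ (r, 10, X#) ⊢ (p, 0, XX#) ⊢ (r, ε, X#)
All input consumed; M is in state r.

r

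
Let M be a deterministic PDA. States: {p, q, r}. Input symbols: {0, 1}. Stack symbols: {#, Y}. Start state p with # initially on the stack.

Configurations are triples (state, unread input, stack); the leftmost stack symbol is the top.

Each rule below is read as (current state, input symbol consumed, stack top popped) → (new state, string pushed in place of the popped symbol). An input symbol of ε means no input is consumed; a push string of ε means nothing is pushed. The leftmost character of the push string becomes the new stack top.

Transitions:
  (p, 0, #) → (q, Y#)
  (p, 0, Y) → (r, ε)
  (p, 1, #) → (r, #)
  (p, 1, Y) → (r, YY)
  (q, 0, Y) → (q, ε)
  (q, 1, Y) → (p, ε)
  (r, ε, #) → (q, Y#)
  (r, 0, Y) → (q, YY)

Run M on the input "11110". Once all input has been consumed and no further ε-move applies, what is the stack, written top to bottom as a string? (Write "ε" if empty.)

(p, 11110, #)
  read 1, top #: go to r, push # → (r, 1110, #)
  ε-move, top #: go to q, push Y# → (q, 1110, Y#)
  read 1, top Y: go to p, push ε → (p, 110, #)
  read 1, top #: go to r, push # → (r, 10, #)
  ε-move, top #: go to q, push Y# → (q, 10, Y#)
  read 1, top Y: go to p, push ε → (p, 0, #)
  read 0, top #: go to q, push Y# → (q, ε, Y#)
All input consumed in state q with stack Y#.

Y#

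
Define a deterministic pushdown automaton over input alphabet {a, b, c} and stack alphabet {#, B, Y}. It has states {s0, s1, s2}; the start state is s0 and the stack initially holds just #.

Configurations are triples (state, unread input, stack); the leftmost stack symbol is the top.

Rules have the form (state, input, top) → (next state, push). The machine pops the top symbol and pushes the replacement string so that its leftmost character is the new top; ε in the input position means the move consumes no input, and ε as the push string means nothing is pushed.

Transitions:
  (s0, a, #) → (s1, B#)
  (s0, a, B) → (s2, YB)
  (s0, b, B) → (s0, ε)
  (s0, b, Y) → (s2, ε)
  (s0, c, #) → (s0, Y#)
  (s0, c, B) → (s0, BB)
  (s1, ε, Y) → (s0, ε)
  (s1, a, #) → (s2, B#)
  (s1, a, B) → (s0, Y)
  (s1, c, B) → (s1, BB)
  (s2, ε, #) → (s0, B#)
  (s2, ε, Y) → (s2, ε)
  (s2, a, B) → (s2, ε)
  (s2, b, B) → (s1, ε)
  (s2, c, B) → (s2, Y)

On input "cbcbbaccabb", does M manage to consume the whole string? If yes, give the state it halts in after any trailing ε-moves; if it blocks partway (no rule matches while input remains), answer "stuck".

s1

(s0, cbcbbaccabb, #)
  read c, top #: go to s0, push Y# → (s0, bcbbaccabb, Y#)
  read b, top Y: go to s2, push ε → (s2, cbbaccabb, #)
  ε-move, top #: go to s0, push B# → (s0, cbbaccabb, B#)
  read c, top B: go to s0, push BB → (s0, bbaccabb, BB#)
  read b, top B: go to s0, push ε → (s0, baccabb, B#)
  read b, top B: go to s0, push ε → (s0, accabb, #)
  read a, top #: go to s1, push B# → (s1, ccabb, B#)
  read c, top B: go to s1, push BB → (s1, cabb, BB#)
  read c, top B: go to s1, push BB → (s1, abb, BBB#)
  read a, top B: go to s0, push Y → (s0, bb, YBB#)
  read b, top Y: go to s2, push ε → (s2, b, BB#)
  read b, top B: go to s1, push ε → (s1, ε, B#)
All input consumed; M is in state s1.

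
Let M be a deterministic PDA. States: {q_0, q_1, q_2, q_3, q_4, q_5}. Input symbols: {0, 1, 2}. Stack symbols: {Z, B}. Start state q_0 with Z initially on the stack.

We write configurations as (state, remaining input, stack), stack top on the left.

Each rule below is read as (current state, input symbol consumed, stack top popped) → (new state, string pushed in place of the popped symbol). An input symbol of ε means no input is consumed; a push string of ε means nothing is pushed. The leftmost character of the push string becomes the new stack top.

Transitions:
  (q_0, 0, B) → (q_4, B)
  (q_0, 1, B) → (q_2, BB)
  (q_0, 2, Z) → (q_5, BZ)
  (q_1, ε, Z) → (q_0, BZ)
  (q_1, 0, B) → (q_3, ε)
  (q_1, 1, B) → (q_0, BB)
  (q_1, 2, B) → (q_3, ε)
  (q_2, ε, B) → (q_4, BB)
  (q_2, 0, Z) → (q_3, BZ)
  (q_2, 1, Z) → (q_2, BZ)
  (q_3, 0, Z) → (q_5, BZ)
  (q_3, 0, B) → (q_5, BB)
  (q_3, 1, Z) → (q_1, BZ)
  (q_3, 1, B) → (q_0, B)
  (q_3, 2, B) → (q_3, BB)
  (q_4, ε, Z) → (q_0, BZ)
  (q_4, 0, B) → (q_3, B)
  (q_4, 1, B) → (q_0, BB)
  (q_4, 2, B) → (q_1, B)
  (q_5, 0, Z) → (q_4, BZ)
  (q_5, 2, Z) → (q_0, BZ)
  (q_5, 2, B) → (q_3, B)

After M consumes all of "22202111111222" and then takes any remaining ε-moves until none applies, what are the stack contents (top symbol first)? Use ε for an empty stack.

(q_0, 22202111111222, Z)
  read 2, top Z: go to q_5, push BZ → (q_5, 2202111111222, BZ)
  read 2, top B: go to q_3, push B → (q_3, 202111111222, BZ)
  read 2, top B: go to q_3, push BB → (q_3, 02111111222, BBZ)
  read 0, top B: go to q_5, push BB → (q_5, 2111111222, BBBZ)
  read 2, top B: go to q_3, push B → (q_3, 111111222, BBBZ)
  read 1, top B: go to q_0, push B → (q_0, 11111222, BBBZ)
  read 1, top B: go to q_2, push BB → (q_2, 1111222, BBBBZ)
  ε-move, top B: go to q_4, push BB → (q_4, 1111222, BBBBBZ)
  read 1, top B: go to q_0, push BB → (q_0, 111222, BBBBBBZ)
  read 1, top B: go to q_2, push BB → (q_2, 11222, BBBBBBBZ)
  ε-move, top B: go to q_4, push BB → (q_4, 11222, BBBBBBBBZ)
  read 1, top B: go to q_0, push BB → (q_0, 1222, BBBBBBBBBZ)
  read 1, top B: go to q_2, push BB → (q_2, 222, BBBBBBBBBBZ)
  ε-move, top B: go to q_4, push BB → (q_4, 222, BBBBBBBBBBBZ)
  read 2, top B: go to q_1, push B → (q_1, 22, BBBBBBBBBBBZ)
  read 2, top B: go to q_3, push ε → (q_3, 2, BBBBBBBBBBZ)
  read 2, top B: go to q_3, push BB → (q_3, ε, BBBBBBBBBBBZ)
All input consumed in state q_3 with stack BBBBBBBBBBBZ.

BBBBBBBBBBBZ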